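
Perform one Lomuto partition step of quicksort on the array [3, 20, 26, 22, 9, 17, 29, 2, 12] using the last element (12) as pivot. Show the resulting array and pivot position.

Lomuto partition with pivot = 12:

Initial array: [3, 20, 26, 22, 9, 17, 29, 2, 12]

arr[0]=3 <= 12: swap with position 0, array becomes [3, 20, 26, 22, 9, 17, 29, 2, 12]
arr[1]=20 > 12: no swap
arr[2]=26 > 12: no swap
arr[3]=22 > 12: no swap
arr[4]=9 <= 12: swap with position 1, array becomes [3, 9, 26, 22, 20, 17, 29, 2, 12]
arr[5]=17 > 12: no swap
arr[6]=29 > 12: no swap
arr[7]=2 <= 12: swap with position 2, array becomes [3, 9, 2, 22, 20, 17, 29, 26, 12]

Place pivot at position 3: [3, 9, 2, 12, 20, 17, 29, 26, 22]
Pivot position: 3

After partitioning with pivot 12, the array becomes [3, 9, 2, 12, 20, 17, 29, 26, 22]. The pivot is placed at index 3. All elements to the left of the pivot are <= 12, and all elements to the right are > 12.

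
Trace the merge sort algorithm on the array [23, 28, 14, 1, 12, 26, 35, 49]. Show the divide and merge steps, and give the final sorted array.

Merge sort trace:

Split: [23, 28, 14, 1, 12, 26, 35, 49] -> [23, 28, 14, 1] and [12, 26, 35, 49]
  Split: [23, 28, 14, 1] -> [23, 28] and [14, 1]
    Split: [23, 28] -> [23] and [28]
    Merge: [23] + [28] -> [23, 28]
    Split: [14, 1] -> [14] and [1]
    Merge: [14] + [1] -> [1, 14]
  Merge: [23, 28] + [1, 14] -> [1, 14, 23, 28]
  Split: [12, 26, 35, 49] -> [12, 26] and [35, 49]
    Split: [12, 26] -> [12] and [26]
    Merge: [12] + [26] -> [12, 26]
    Split: [35, 49] -> [35] and [49]
    Merge: [35] + [49] -> [35, 49]
  Merge: [12, 26] + [35, 49] -> [12, 26, 35, 49]
Merge: [1, 14, 23, 28] + [12, 26, 35, 49] -> [1, 12, 14, 23, 26, 28, 35, 49]

Final sorted array: [1, 12, 14, 23, 26, 28, 35, 49]

The merge sort proceeds by recursively splitting the array and merging sorted halves.
After all merges, the sorted array is [1, 12, 14, 23, 26, 28, 35, 49].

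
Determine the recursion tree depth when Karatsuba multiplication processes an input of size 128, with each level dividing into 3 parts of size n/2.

For divide and conquer with division factor 2:

Problem sizes at each level:
Level 0: 128
Level 1: 64
Level 2: 32
Level 3: 16
Level 4: 8
Level 5: 4
Level 6: 2
Level 7: 1

The root is level 0 and the size-1 base case is level 7 (the tree spans levels 0 through 7, i.e. 8 levels counting the root), so the depth is the number of divisions: log_2(128) = 7

The recursion tree depth is log_2(128) = 7. At each level, the problem size is divided by 2, so it takes 7 divisions to reduce to a base case of size 1. The algorithm makes 3 recursive calls at each level.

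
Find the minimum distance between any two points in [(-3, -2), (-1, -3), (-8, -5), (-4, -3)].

Computing all pairwise distances among 4 points:

d((-3, -2), (-1, -3)) = 2.2361
d((-3, -2), (-8, -5)) = 5.831
d((-3, -2), (-4, -3)) = 1.4142 <-- minimum
d((-1, -3), (-8, -5)) = 7.2801
d((-1, -3), (-4, -3)) = 3.0
d((-8, -5), (-4, -3)) = 4.4721

Closest pair: (-3, -2) and (-4, -3) with distance 1.4142

The closest pair is (-3, -2) and (-4, -3) with Euclidean distance 1.4142. For 4 points, brute-force pairwise comparison is shown above. For large n, the divide-and-conquer algorithm (sort by x, recurse on halves, check the dividing strip) achieves O(n log n).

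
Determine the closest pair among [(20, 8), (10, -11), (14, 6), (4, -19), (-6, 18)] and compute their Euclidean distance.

Computing all pairwise distances among 5 points:

d((20, 8), (10, -11)) = 21.4709
d((20, 8), (14, 6)) = 6.3246 <-- minimum
d((20, 8), (4, -19)) = 31.3847
d((20, 8), (-6, 18)) = 27.8568
d((10, -11), (14, 6)) = 17.4642
d((10, -11), (4, -19)) = 10.0
d((10, -11), (-6, 18)) = 33.121
d((14, 6), (4, -19)) = 26.9258
d((14, 6), (-6, 18)) = 23.3238
d((4, -19), (-6, 18)) = 38.3275

Closest pair: (20, 8) and (14, 6) with distance 6.3246

The closest pair is (20, 8) and (14, 6) with Euclidean distance 6.3246. For 5 points, brute-force pairwise comparison is shown above. For large n, the divide-and-conquer algorithm (sort by x, recurse on halves, check the dividing strip) achieves O(n log n).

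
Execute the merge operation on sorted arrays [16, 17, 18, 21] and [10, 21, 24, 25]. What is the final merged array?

Merging process:

Compare 16 vs 10: take 10 from right. Merged: [10]
Compare 16 vs 21: take 16 from left. Merged: [10, 16]
Compare 17 vs 21: take 17 from left. Merged: [10, 16, 17]
Compare 18 vs 21: take 18 from left. Merged: [10, 16, 17, 18]
Compare 21 vs 21: take 21 from left. Merged: [10, 16, 17, 18, 21]
Append remaining from right: [21, 24, 25]. Merged: [10, 16, 17, 18, 21, 21, 24, 25]

Final merged array: [10, 16, 17, 18, 21, 21, 24, 25]
Total comparisons: 5

The merged array is [10, 16, 17, 18, 21, 21, 24, 25], requiring 5 comparisons. The merge step runs in O(n) time where n is the total number of elements.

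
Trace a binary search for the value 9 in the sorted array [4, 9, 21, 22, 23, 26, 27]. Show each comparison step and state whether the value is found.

Binary search for 9 in [4, 9, 21, 22, 23, 26, 27]:

lo=0, hi=6, mid=3, arr[mid]=22 -> 22 > 9, search left half
lo=0, hi=2, mid=1, arr[mid]=9 -> Found target at index 1!

Binary search finds 9 at index 1 after 2 comparisons. The search repeatedly halves the search space by comparing with the middle element.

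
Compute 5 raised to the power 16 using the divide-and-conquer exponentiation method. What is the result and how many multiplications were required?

Computing 5^16 by squaring (build up from 5^1; each line after the first costs one multiplication):

5^1 = 5
5^2 = (5^1)^2 = 5^2 = 25
5^4 = (5^2)^2 = 25^2 = 625
5^8 = (5^4)^2 = 625^2 = 390625
5^16 = (5^8)^2 = 390625^2 = 152587890625

Result: 152587890625
Multiplications needed: 4 (4 lines after 5^1)

5^16 = 152587890625. Using exponentiation by squaring, this requires 4 multiplications. The key idea: if the exponent is even, square the half-power; if odd, multiply by the base once.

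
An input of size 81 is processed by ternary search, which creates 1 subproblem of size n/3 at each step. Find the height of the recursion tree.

For divide and conquer with division factor 3:

Problem sizes at each level:
Level 0: 81
Level 1: 27
Level 2: 9
Level 3: 3
Level 4: 1

The root is level 0 and the size-1 base case is level 4 (the tree spans levels 0 through 4, i.e. 5 levels counting the root), so the depth is the number of divisions: log_3(81) = 4

The recursion tree depth is log_3(81) = 4. At each level, the problem size is divided by 3, so it takes 4 divisions to reduce to a base case of size 1. The algorithm makes 1 recursive call at each level.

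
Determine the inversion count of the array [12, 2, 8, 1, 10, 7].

Finding inversions in [12, 2, 8, 1, 10, 7]:

(0, 1): arr[0]=12 > arr[1]=2
(0, 2): arr[0]=12 > arr[2]=8
(0, 3): arr[0]=12 > arr[3]=1
(0, 4): arr[0]=12 > arr[4]=10
(0, 5): arr[0]=12 > arr[5]=7
(1, 3): arr[1]=2 > arr[3]=1
(2, 3): arr[2]=8 > arr[3]=1
(2, 5): arr[2]=8 > arr[5]=7
(4, 5): arr[4]=10 > arr[5]=7

Total inversions: 9

The array has 9 inversion(s): (0,1), (0,2), (0,3), (0,4), (0,5), (1,3), (2,3), (2,5), (4,5). Each pair (i,j) satisfies i < j and arr[i] > arr[j].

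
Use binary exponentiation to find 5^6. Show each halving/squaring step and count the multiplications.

Computing 5^6 by squaring (build up from 5^1; each line after the first costs one multiplication):

5^1 = 5
5^2 = (5^1)^2 = 5^2 = 25
5^3 = 5 * 5^2 = 5 * 25 = 125
5^6 = (5^3)^2 = 125^2 = 15625

Result: 15625
Multiplications needed: 3 (3 lines after 5^1)

5^6 = 15625. Using exponentiation by squaring, this requires 3 multiplications. The key idea: if the exponent is even, square the half-power; if odd, multiply by the base once.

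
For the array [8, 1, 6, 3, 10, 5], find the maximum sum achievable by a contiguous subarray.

Using Kadane's algorithm on [8, 1, 6, 3, 10, 5]:

Scanning through the array:
Position 1 (value 1): max_ending_here = 9, max_so_far = 9
Position 2 (value 6): max_ending_here = 15, max_so_far = 15
Position 3 (value 3): max_ending_here = 18, max_so_far = 18
Position 4 (value 10): max_ending_here = 28, max_so_far = 28
Position 5 (value 5): max_ending_here = 33, max_so_far = 33

Maximum subarray: [8, 1, 6, 3, 10, 5]
Maximum sum: 33

The maximum subarray is [8, 1, 6, 3, 10, 5] with sum 33. This subarray runs from index 0 to index 5.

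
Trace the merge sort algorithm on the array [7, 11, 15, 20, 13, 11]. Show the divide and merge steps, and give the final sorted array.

Merge sort trace:

Split: [7, 11, 15, 20, 13, 11] -> [7, 11, 15] and [20, 13, 11]
  Split: [7, 11, 15] -> [7] and [11, 15]
    Split: [11, 15] -> [11] and [15]
    Merge: [11] + [15] -> [11, 15]
  Merge: [7] + [11, 15] -> [7, 11, 15]
  Split: [20, 13, 11] -> [20] and [13, 11]
    Split: [13, 11] -> [13] and [11]
    Merge: [13] + [11] -> [11, 13]
  Merge: [20] + [11, 13] -> [11, 13, 20]
Merge: [7, 11, 15] + [11, 13, 20] -> [7, 11, 11, 13, 15, 20]

Final sorted array: [7, 11, 11, 13, 15, 20]

The merge sort proceeds by recursively splitting the array and merging sorted halves.
After all merges, the sorted array is [7, 11, 11, 13, 15, 20].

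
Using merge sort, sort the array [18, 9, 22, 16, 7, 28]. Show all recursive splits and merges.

Merge sort trace:

Split: [18, 9, 22, 16, 7, 28] -> [18, 9, 22] and [16, 7, 28]
  Split: [18, 9, 22] -> [18] and [9, 22]
    Split: [9, 22] -> [9] and [22]
    Merge: [9] + [22] -> [9, 22]
  Merge: [18] + [9, 22] -> [9, 18, 22]
  Split: [16, 7, 28] -> [16] and [7, 28]
    Split: [7, 28] -> [7] and [28]
    Merge: [7] + [28] -> [7, 28]
  Merge: [16] + [7, 28] -> [7, 16, 28]
Merge: [9, 18, 22] + [7, 16, 28] -> [7, 9, 16, 18, 22, 28]

Final sorted array: [7, 9, 16, 18, 22, 28]

The merge sort proceeds by recursively splitting the array and merging sorted halves.
After all merges, the sorted array is [7, 9, 16, 18, 22, 28].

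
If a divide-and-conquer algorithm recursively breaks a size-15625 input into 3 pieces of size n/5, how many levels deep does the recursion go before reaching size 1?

For divide and conquer with division factor 5:

Problem sizes at each level:
Level 0: 15625
Level 1: 3125
Level 2: 625
Level 3: 125
Level 4: 25
Level 5: 5
Level 6: 1

The root is level 0 and the size-1 base case is level 6 (the tree spans levels 0 through 6, i.e. 7 levels counting the root), so the depth is the number of divisions: log_5(15625) = 6

The recursion tree depth is log_5(15625) = 6. At each level, the problem size is divided by 5, so it takes 6 divisions to reduce to a base case of size 1. The algorithm makes 3 recursive calls at each level.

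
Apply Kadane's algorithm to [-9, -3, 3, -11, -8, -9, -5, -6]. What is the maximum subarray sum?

Using Kadane's algorithm on [-9, -3, 3, -11, -8, -9, -5, -6]:

Scanning through the array:
Position 1 (value -3): max_ending_here = -3, max_so_far = -3
Position 2 (value 3): max_ending_here = 3, max_so_far = 3
Position 3 (value -11): max_ending_here = -8, max_so_far = 3
Position 4 (value -8): max_ending_here = -8, max_so_far = 3
Position 5 (value -9): max_ending_here = -9, max_so_far = 3
Position 6 (value -5): max_ending_here = -5, max_so_far = 3
Position 7 (value -6): max_ending_here = -6, max_so_far = 3

Maximum subarray: [3]
Maximum sum: 3

The maximum subarray is [3] with sum 3. This subarray runs from index 2 to index 2.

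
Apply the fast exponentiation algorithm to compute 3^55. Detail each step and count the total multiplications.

Computing 3^55 by squaring (build up from 3^1; each line after the first costs one multiplication):

3^1 = 3
3^2 = (3^1)^2 = 3^2 = 9
3^3 = 3 * 3^2 = 3 * 9 = 27
3^6 = (3^3)^2 = 27^2 = 729
3^12 = (3^6)^2 = 729^2 = 531441
3^13 = 3 * 3^12 = 3 * 531441 = 1594323
3^26 = (3^13)^2 = 1594323^2 = 2541865828329
3^27 = 3 * 3^26 = 3 * 2541865828329 = 7625597484987
3^54 = (3^27)^2 = 7625597484987^2 = 58149737003040059690390169
3^55 = 3 * 3^54 = 3 * 58149737003040059690390169 = 174449211009120179071170507

Result: 174449211009120179071170507
Multiplications needed: 9 (9 lines after 3^1)

3^55 = 174449211009120179071170507. Using exponentiation by squaring, this requires 9 multiplications. The key idea: if the exponent is even, square the half-power; if odd, multiply by the base once.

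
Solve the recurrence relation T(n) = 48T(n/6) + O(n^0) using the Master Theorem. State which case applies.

Master Theorem for T(n) = 48T(n/6) + O(n^0):

a = 48, b = 6, c = 0
log_b(a) = log_6(48) = 2.1606

Case 1: c = 0 < log_6(48) = 2.1606
T(n) = O(n^(log_6 48))

For T(n) = 48T(n/6) + O(n^0): log_6(48) = 2.1606. This is Case 1 of the Master Theorem (c < log_b(a), work dominated by leaves), giving O(n^(log_6 48)).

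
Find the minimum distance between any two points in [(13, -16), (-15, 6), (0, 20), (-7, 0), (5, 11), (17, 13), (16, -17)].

Computing all pairwise distances among 7 points:

d((13, -16), (-15, 6)) = 35.609
d((13, -16), (0, 20)) = 38.2753
d((13, -16), (-7, 0)) = 25.6125
d((13, -16), (5, 11)) = 28.1603
d((13, -16), (17, 13)) = 29.2746
d((13, -16), (16, -17)) = 3.1623 <-- minimum
d((-15, 6), (0, 20)) = 20.5183
d((-15, 6), (-7, 0)) = 10.0
d((-15, 6), (5, 11)) = 20.6155
d((-15, 6), (17, 13)) = 32.7567
d((-15, 6), (16, -17)) = 38.6005
d((0, 20), (-7, 0)) = 21.1896
d((0, 20), (5, 11)) = 10.2956
d((0, 20), (17, 13)) = 18.3848
d((0, 20), (16, -17)) = 40.3113
d((-7, 0), (5, 11)) = 16.2788
d((-7, 0), (17, 13)) = 27.2947
d((-7, 0), (16, -17)) = 28.6007
d((5, 11), (17, 13)) = 12.1655
d((5, 11), (16, -17)) = 30.0832
d((17, 13), (16, -17)) = 30.0167

Closest pair: (13, -16) and (16, -17) with distance 3.1623

The closest pair is (13, -16) and (16, -17) with Euclidean distance 3.1623. For 7 points, brute-force pairwise comparison is shown above. For large n, the divide-and-conquer algorithm (sort by x, recurse on halves, check the dividing strip) achieves O(n log n).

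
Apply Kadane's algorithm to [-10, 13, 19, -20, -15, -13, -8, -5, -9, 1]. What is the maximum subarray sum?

Using Kadane's algorithm on [-10, 13, 19, -20, -15, -13, -8, -5, -9, 1]:

Scanning through the array:
Position 1 (value 13): max_ending_here = 13, max_so_far = 13
Position 2 (value 19): max_ending_here = 32, max_so_far = 32
Position 3 (value -20): max_ending_here = 12, max_so_far = 32
Position 4 (value -15): max_ending_here = -3, max_so_far = 32
Position 5 (value -13): max_ending_here = -13, max_so_far = 32
Position 6 (value -8): max_ending_here = -8, max_so_far = 32
Position 7 (value -5): max_ending_here = -5, max_so_far = 32
Position 8 (value -9): max_ending_here = -9, max_so_far = 32
Position 9 (value 1): max_ending_here = 1, max_so_far = 32

Maximum subarray: [13, 19]
Maximum sum: 32

The maximum subarray is [13, 19] with sum 32. This subarray runs from index 1 to index 2.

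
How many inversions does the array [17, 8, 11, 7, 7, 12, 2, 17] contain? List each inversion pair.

Finding inversions in [17, 8, 11, 7, 7, 12, 2, 17]:

(0, 1): arr[0]=17 > arr[1]=8
(0, 2): arr[0]=17 > arr[2]=11
(0, 3): arr[0]=17 > arr[3]=7
(0, 4): arr[0]=17 > arr[4]=7
(0, 5): arr[0]=17 > arr[5]=12
(0, 6): arr[0]=17 > arr[6]=2
(1, 3): arr[1]=8 > arr[3]=7
(1, 4): arr[1]=8 > arr[4]=7
(1, 6): arr[1]=8 > arr[6]=2
(2, 3): arr[2]=11 > arr[3]=7
(2, 4): arr[2]=11 > arr[4]=7
(2, 6): arr[2]=11 > arr[6]=2
(3, 6): arr[3]=7 > arr[6]=2
(4, 6): arr[4]=7 > arr[6]=2
(5, 6): arr[5]=12 > arr[6]=2

Total inversions: 15

The array has 15 inversion(s): (0,1), (0,2), (0,3), (0,4), (0,5), (0,6), (1,3), (1,4), (1,6), (2,3), (2,4), (2,6), (3,6), (4,6), (5,6). Each pair (i,j) satisfies i < j and arr[i] > arr[j].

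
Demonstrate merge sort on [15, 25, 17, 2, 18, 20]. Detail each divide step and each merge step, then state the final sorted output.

Merge sort trace:

Split: [15, 25, 17, 2, 18, 20] -> [15, 25, 17] and [2, 18, 20]
  Split: [15, 25, 17] -> [15] and [25, 17]
    Split: [25, 17] -> [25] and [17]
    Merge: [25] + [17] -> [17, 25]
  Merge: [15] + [17, 25] -> [15, 17, 25]
  Split: [2, 18, 20] -> [2] and [18, 20]
    Split: [18, 20] -> [18] and [20]
    Merge: [18] + [20] -> [18, 20]
  Merge: [2] + [18, 20] -> [2, 18, 20]
Merge: [15, 17, 25] + [2, 18, 20] -> [2, 15, 17, 18, 20, 25]

Final sorted array: [2, 15, 17, 18, 20, 25]

The merge sort proceeds by recursively splitting the array and merging sorted halves.
After all merges, the sorted array is [2, 15, 17, 18, 20, 25].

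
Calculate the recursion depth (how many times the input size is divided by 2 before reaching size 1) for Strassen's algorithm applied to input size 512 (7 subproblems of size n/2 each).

For divide and conquer with division factor 2:

Problem sizes at each level:
Level 0: 512
Level 1: 256
Level 2: 128
Level 3: 64
Level 4: 32
Level 5: 16
Level 6: 8
Level 7: 4
Level 8: 2
Level 9: 1

The root is level 0 and the size-1 base case is level 9 (the tree spans levels 0 through 9, i.e. 10 levels counting the root), so the depth is the number of divisions: log_2(512) = 9

The recursion tree depth is log_2(512) = 9. At each level, the problem size is divided by 2, so it takes 9 divisions to reduce to a base case of size 1. The algorithm makes 7 recursive calls at each level.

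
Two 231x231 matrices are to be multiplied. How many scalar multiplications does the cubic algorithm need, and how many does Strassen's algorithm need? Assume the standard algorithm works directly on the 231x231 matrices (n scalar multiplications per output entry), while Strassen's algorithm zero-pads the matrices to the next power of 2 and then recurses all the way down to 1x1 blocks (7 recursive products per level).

Matrix multiplication for 231x231 matrices:

Strassen's algorithm requires power-of-2 dimensions. Pad 231x231 to 256x256 (next power of 2).

Standard algorithm: 231^3 = 12326391 multiplications
Strassen's algorithm: 7^(log2(256)) = 7^8 = 5764801 multiplications
Savings: 12326391 - 5764801 = 6561590 multiplications

Standard: 12326391 multiplications (231^3). Strassen: 5764801 multiplications (7^8, after padding to 256x256). Strassen reduces 8 recursive multiplications to 7 at each level.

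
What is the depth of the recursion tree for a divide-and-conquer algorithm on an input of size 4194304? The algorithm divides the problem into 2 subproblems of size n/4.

For divide and conquer with division factor 4:

Problem sizes at each level:
Level 0: 4194304
Level 1: 1048576
Level 2: 262144
Level 3: 65536
Level 4: 16384
Level 5: 4096
Level 6: 1024
Level 7: 256
Level 8: 64
Level 9: 16
Level 10: 4
Level 11: 1

The root is level 0 and the size-1 base case is level 11 (the tree spans levels 0 through 11, i.e. 12 levels counting the root), so the depth is the number of divisions: log_4(4194304) = 11

The recursion tree depth is log_4(4194304) = 11. At each level, the problem size is divided by 4, so it takes 11 divisions to reduce to a base case of size 1. The algorithm makes 2 recursive calls at each level.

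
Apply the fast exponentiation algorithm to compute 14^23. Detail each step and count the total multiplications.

Computing 14^23 by squaring (build up from 14^1; each line after the first costs one multiplication):

14^1 = 14
14^2 = (14^1)^2 = 14^2 = 196
14^4 = (14^2)^2 = 196^2 = 38416
14^5 = 14 * 14^4 = 14 * 38416 = 537824
14^10 = (14^5)^2 = 537824^2 = 289254654976
14^11 = 14 * 14^10 = 14 * 289254654976 = 4049565169664
14^22 = (14^11)^2 = 4049565169664^2 = 16398978063355821105872896
14^23 = 14 * 14^22 = 14 * 16398978063355821105872896 = 229585692886981495482220544

Result: 229585692886981495482220544
Multiplications needed: 7 (7 lines after 14^1)

14^23 = 229585692886981495482220544. Using exponentiation by squaring, this requires 7 multiplications. The key idea: if the exponent is even, square the half-power; if odd, multiply by the base once.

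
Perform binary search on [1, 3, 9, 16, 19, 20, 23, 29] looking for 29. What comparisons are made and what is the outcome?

Binary search for 29 in [1, 3, 9, 16, 19, 20, 23, 29]:

lo=0, hi=7, mid=3, arr[mid]=16 -> 16 < 29, search right half
lo=4, hi=7, mid=5, arr[mid]=20 -> 20 < 29, search right half
lo=6, hi=7, mid=6, arr[mid]=23 -> 23 < 29, search right half
lo=7, hi=7, mid=7, arr[mid]=29 -> Found target at index 7!

Binary search finds 29 at index 7 after 4 comparisons. The search repeatedly halves the search space by comparing with the middle element.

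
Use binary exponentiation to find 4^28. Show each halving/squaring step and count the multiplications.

Computing 4^28 by squaring (build up from 4^1; each line after the first costs one multiplication):

4^1 = 4
4^2 = (4^1)^2 = 4^2 = 16
4^3 = 4 * 4^2 = 4 * 16 = 64
4^6 = (4^3)^2 = 64^2 = 4096
4^7 = 4 * 4^6 = 4 * 4096 = 16384
4^14 = (4^7)^2 = 16384^2 = 268435456
4^28 = (4^14)^2 = 268435456^2 = 72057594037927936

Result: 72057594037927936
Multiplications needed: 6 (6 lines after 4^1)

4^28 = 72057594037927936. Using exponentiation by squaring, this requires 6 multiplications. The key idea: if the exponent is even, square the half-power; if odd, multiply by the base once.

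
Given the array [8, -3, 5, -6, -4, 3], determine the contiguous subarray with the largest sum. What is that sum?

Using Kadane's algorithm on [8, -3, 5, -6, -4, 3]:

Scanning through the array:
Position 1 (value -3): max_ending_here = 5, max_so_far = 8
Position 2 (value 5): max_ending_here = 10, max_so_far = 10
Position 3 (value -6): max_ending_here = 4, max_so_far = 10
Position 4 (value -4): max_ending_here = 0, max_so_far = 10
Position 5 (value 3): max_ending_here = 3, max_so_far = 10

Maximum subarray: [8, -3, 5]
Maximum sum: 10

The maximum subarray is [8, -3, 5] with sum 10. This subarray runs from index 0 to index 2.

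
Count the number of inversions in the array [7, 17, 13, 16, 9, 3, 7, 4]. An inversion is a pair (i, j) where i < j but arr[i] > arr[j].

Finding inversions in [7, 17, 13, 16, 9, 3, 7, 4]:

(0, 5): arr[0]=7 > arr[5]=3
(0, 7): arr[0]=7 > arr[7]=4
(1, 2): arr[1]=17 > arr[2]=13
(1, 3): arr[1]=17 > arr[3]=16
(1, 4): arr[1]=17 > arr[4]=9
(1, 5): arr[1]=17 > arr[5]=3
(1, 6): arr[1]=17 > arr[6]=7
(1, 7): arr[1]=17 > arr[7]=4
(2, 4): arr[2]=13 > arr[4]=9
(2, 5): arr[2]=13 > arr[5]=3
(2, 6): arr[2]=13 > arr[6]=7
(2, 7): arr[2]=13 > arr[7]=4
(3, 4): arr[3]=16 > arr[4]=9
(3, 5): arr[3]=16 > arr[5]=3
(3, 6): arr[3]=16 > arr[6]=7
(3, 7): arr[3]=16 > arr[7]=4
(4, 5): arr[4]=9 > arr[5]=3
(4, 6): arr[4]=9 > arr[6]=7
(4, 7): arr[4]=9 > arr[7]=4
(6, 7): arr[6]=7 > arr[7]=4

Total inversions: 20

The array has 20 inversion(s): (0,5), (0,7), (1,2), (1,3), (1,4), (1,5), (1,6), (1,7), (2,4), (2,5), (2,6), (2,7), (3,4), (3,5), (3,6), (3,7), (4,5), (4,6), (4,7), (6,7). Each pair (i,j) satisfies i < j and arr[i] > arr[j].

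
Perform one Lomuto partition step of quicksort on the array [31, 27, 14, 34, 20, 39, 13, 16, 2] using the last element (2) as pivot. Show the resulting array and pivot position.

Lomuto partition with pivot = 2:

Initial array: [31, 27, 14, 34, 20, 39, 13, 16, 2]

arr[0]=31 > 2: no swap
arr[1]=27 > 2: no swap
arr[2]=14 > 2: no swap
arr[3]=34 > 2: no swap
arr[4]=20 > 2: no swap
arr[5]=39 > 2: no swap
arr[6]=13 > 2: no swap
arr[7]=16 > 2: no swap

Place pivot at position 0: [2, 27, 14, 34, 20, 39, 13, 16, 31]
Pivot position: 0

After partitioning with pivot 2, the array becomes [2, 27, 14, 34, 20, 39, 13, 16, 31]. The pivot is placed at index 0. All elements to the left of the pivot are <= 2, and all elements to the right are > 2.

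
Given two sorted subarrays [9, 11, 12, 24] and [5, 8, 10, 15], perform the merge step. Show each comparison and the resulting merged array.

Merging process:

Compare 9 vs 5: take 5 from right. Merged: [5]
Compare 9 vs 8: take 8 from right. Merged: [5, 8]
Compare 9 vs 10: take 9 from left. Merged: [5, 8, 9]
Compare 11 vs 10: take 10 from right. Merged: [5, 8, 9, 10]
Compare 11 vs 15: take 11 from left. Merged: [5, 8, 9, 10, 11]
Compare 12 vs 15: take 12 from left. Merged: [5, 8, 9, 10, 11, 12]
Compare 24 vs 15: take 15 from right. Merged: [5, 8, 9, 10, 11, 12, 15]
Append remaining from left: [24]. Merged: [5, 8, 9, 10, 11, 12, 15, 24]

Final merged array: [5, 8, 9, 10, 11, 12, 15, 24]
Total comparisons: 7

The merged array is [5, 8, 9, 10, 11, 12, 15, 24], requiring 7 comparisons. The merge step runs in O(n) time where n is the total number of elements.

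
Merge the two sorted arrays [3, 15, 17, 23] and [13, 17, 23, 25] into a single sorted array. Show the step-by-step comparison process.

Merging process:

Compare 3 vs 13: take 3 from left. Merged: [3]
Compare 15 vs 13: take 13 from right. Merged: [3, 13]
Compare 15 vs 17: take 15 from left. Merged: [3, 13, 15]
Compare 17 vs 17: take 17 from left. Merged: [3, 13, 15, 17]
Compare 23 vs 17: take 17 from right. Merged: [3, 13, 15, 17, 17]
Compare 23 vs 23: take 23 from left. Merged: [3, 13, 15, 17, 17, 23]
Append remaining from right: [23, 25]. Merged: [3, 13, 15, 17, 17, 23, 23, 25]

Final merged array: [3, 13, 15, 17, 17, 23, 23, 25]
Total comparisons: 6

The merged array is [3, 13, 15, 17, 17, 23, 23, 25], requiring 6 comparisons. The merge step runs in O(n) time where n is the total number of elements.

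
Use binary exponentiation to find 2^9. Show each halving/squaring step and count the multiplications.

Computing 2^9 by squaring (build up from 2^1; each line after the first costs one multiplication):

2^1 = 2
2^2 = (2^1)^2 = 2^2 = 4
2^4 = (2^2)^2 = 4^2 = 16
2^8 = (2^4)^2 = 16^2 = 256
2^9 = 2 * 2^8 = 2 * 256 = 512

Result: 512
Multiplications needed: 4 (4 lines after 2^1)

2^9 = 512. Using exponentiation by squaring, this requires 4 multiplications. The key idea: if the exponent is even, square the half-power; if odd, multiply by the base once.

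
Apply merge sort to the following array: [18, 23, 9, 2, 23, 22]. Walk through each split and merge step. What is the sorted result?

Merge sort trace:

Split: [18, 23, 9, 2, 23, 22] -> [18, 23, 9] and [2, 23, 22]
  Split: [18, 23, 9] -> [18] and [23, 9]
    Split: [23, 9] -> [23] and [9]
    Merge: [23] + [9] -> [9, 23]
  Merge: [18] + [9, 23] -> [9, 18, 23]
  Split: [2, 23, 22] -> [2] and [23, 22]
    Split: [23, 22] -> [23] and [22]
    Merge: [23] + [22] -> [22, 23]
  Merge: [2] + [22, 23] -> [2, 22, 23]
Merge: [9, 18, 23] + [2, 22, 23] -> [2, 9, 18, 22, 23, 23]

Final sorted array: [2, 9, 18, 22, 23, 23]

The merge sort proceeds by recursively splitting the array and merging sorted halves.
After all merges, the sorted array is [2, 9, 18, 22, 23, 23].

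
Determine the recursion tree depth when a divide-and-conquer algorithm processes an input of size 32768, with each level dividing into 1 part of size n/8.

For divide and conquer with division factor 8:

Problem sizes at each level:
Level 0: 32768
Level 1: 4096
Level 2: 512
Level 3: 64
Level 4: 8
Level 5: 1

The root is level 0 and the size-1 base case is level 5 (the tree spans levels 0 through 5, i.e. 6 levels counting the root), so the depth is the number of divisions: log_8(32768) = 5

The recursion tree depth is log_8(32768) = 5. At each level, the problem size is divided by 8, so it takes 5 divisions to reduce to a base case of size 1. The algorithm makes 1 recursive call at each level.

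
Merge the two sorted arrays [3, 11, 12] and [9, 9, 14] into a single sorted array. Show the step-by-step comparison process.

Merging process:

Compare 3 vs 9: take 3 from left. Merged: [3]
Compare 11 vs 9: take 9 from right. Merged: [3, 9]
Compare 11 vs 9: take 9 from right. Merged: [3, 9, 9]
Compare 11 vs 14: take 11 from left. Merged: [3, 9, 9, 11]
Compare 12 vs 14: take 12 from left. Merged: [3, 9, 9, 11, 12]
Append remaining from right: [14]. Merged: [3, 9, 9, 11, 12, 14]

Final merged array: [3, 9, 9, 11, 12, 14]
Total comparisons: 5

The merged array is [3, 9, 9, 11, 12, 14], requiring 5 comparisons. The merge step runs in O(n) time where n is the total number of elements.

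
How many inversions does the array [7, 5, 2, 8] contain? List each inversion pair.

Finding inversions in [7, 5, 2, 8]:

(0, 1): arr[0]=7 > arr[1]=5
(0, 2): arr[0]=7 > arr[2]=2
(1, 2): arr[1]=5 > arr[2]=2

Total inversions: 3

The array has 3 inversion(s): (0,1), (0,2), (1,2). Each pair (i,j) satisfies i < j and arr[i] > arr[j].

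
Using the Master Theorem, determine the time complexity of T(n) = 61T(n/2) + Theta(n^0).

Master Theorem for T(n) = 61T(n/2) + O(n^0):

a = 61, b = 2, c = 0
log_b(a) = log_2(61) = 5.9307

Case 1: c = 0 < log_2(61) = 5.9307
T(n) = O(n^(log_2 61))

For T(n) = 61T(n/2) + O(n^0): log_2(61) = 5.9307. This is Case 1 of the Master Theorem (c < log_b(a), work dominated by leaves), giving O(n^(log_2 61)).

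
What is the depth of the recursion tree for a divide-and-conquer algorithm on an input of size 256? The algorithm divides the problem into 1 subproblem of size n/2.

For divide and conquer with division factor 2:

Problem sizes at each level:
Level 0: 256
Level 1: 128
Level 2: 64
Level 3: 32
Level 4: 16
Level 5: 8
Level 6: 4
Level 7: 2
Level 8: 1

The root is level 0 and the size-1 base case is level 8 (the tree spans levels 0 through 8, i.e. 9 levels counting the root), so the depth is the number of divisions: log_2(256) = 8

The recursion tree depth is log_2(256) = 8. At each level, the problem size is divided by 2, so it takes 8 divisions to reduce to a base case of size 1. The algorithm makes 1 recursive call at each level.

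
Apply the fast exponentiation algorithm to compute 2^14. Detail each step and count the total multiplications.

Computing 2^14 by squaring (build up from 2^1; each line after the first costs one multiplication):

2^1 = 2
2^2 = (2^1)^2 = 2^2 = 4
2^3 = 2 * 2^2 = 2 * 4 = 8
2^6 = (2^3)^2 = 8^2 = 64
2^7 = 2 * 2^6 = 2 * 64 = 128
2^14 = (2^7)^2 = 128^2 = 16384

Result: 16384
Multiplications needed: 5 (5 lines after 2^1)

2^14 = 16384. Using exponentiation by squaring, this requires 5 multiplications. The key idea: if the exponent is even, square the half-power; if odd, multiply by the base once.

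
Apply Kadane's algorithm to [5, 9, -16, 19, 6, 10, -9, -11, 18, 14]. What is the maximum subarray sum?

Using Kadane's algorithm on [5, 9, -16, 19, 6, 10, -9, -11, 18, 14]:

Scanning through the array:
Position 1 (value 9): max_ending_here = 14, max_so_far = 14
Position 2 (value -16): max_ending_here = -2, max_so_far = 14
Position 3 (value 19): max_ending_here = 19, max_so_far = 19
Position 4 (value 6): max_ending_here = 25, max_so_far = 25
Position 5 (value 10): max_ending_here = 35, max_so_far = 35
Position 6 (value -9): max_ending_here = 26, max_so_far = 35
Position 7 (value -11): max_ending_here = 15, max_so_far = 35
Position 8 (value 18): max_ending_here = 33, max_so_far = 35
Position 9 (value 14): max_ending_here = 47, max_so_far = 47

Maximum subarray: [19, 6, 10, -9, -11, 18, 14]
Maximum sum: 47

The maximum subarray is [19, 6, 10, -9, -11, 18, 14] with sum 47. This subarray runs from index 3 to index 9.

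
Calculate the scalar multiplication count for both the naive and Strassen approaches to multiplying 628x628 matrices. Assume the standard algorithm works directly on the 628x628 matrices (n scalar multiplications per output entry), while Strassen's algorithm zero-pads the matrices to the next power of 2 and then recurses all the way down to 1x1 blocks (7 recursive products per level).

Matrix multiplication for 628x628 matrices:

Strassen's algorithm requires power-of-2 dimensions. Pad 628x628 to 1024x1024 (next power of 2).

Standard algorithm: 628^3 = 247673152 multiplications
Strassen's algorithm: 7^(log2(1024)) = 7^10 = 282475249 multiplications
Difference: 247673152 - 282475249 = -34802097 (Strassen uses MORE here due to padding overhead — for small or just-over-power-of-2 n, padding can outweigh the per-level savings)

Standard: 247673152 multiplications (628^3). Strassen: 282475249 multiplications (7^10, after padding to 1024x1024). Strassen reduces 8 recursive multiplications to 7 at each level.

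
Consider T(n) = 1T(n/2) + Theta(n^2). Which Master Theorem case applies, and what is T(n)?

Master Theorem for T(n) = 1T(n/2) + O(n^2):

a = 1, b = 2, c = 2
log_b(a) = log_2(1) = 0.0000

Case 3: c = 2 > log_2(1) = 0.0000
T(n) = O(n^2) = O(n^2)

For T(n) = 1T(n/2) + O(n^2): log_2(1) = 0.0000. This is Case 3 of the Master Theorem (c > log_b(a), work dominated by root), giving O(n^2).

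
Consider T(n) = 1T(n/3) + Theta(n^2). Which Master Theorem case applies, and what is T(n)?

Master Theorem for T(n) = 1T(n/3) + O(n^2):

a = 1, b = 3, c = 2
log_b(a) = log_3(1) = 0.0000

Case 3: c = 2 > log_3(1) = 0.0000
T(n) = O(n^2) = O(n^2)

For T(n) = 1T(n/3) + O(n^2): log_3(1) = 0.0000. This is Case 3 of the Master Theorem (c > log_b(a), work dominated by root), giving O(n^2).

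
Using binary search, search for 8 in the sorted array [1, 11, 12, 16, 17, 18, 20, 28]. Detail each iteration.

Binary search for 8 in [1, 11, 12, 16, 17, 18, 20, 28]:

lo=0, hi=7, mid=3, arr[mid]=16 -> 16 > 8, search left half
lo=0, hi=2, mid=1, arr[mid]=11 -> 11 > 8, search left half
lo=0, hi=0, mid=0, arr[mid]=1 -> 1 < 8, search right half
lo=1 > hi=0, target 8 not found

Binary search determines that 8 is not in the array after 3 comparisons. The search space was exhausted without finding the target.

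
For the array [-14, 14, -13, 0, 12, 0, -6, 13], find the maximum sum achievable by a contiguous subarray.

Using Kadane's algorithm on [-14, 14, -13, 0, 12, 0, -6, 13]:

Scanning through the array:
Position 1 (value 14): max_ending_here = 14, max_so_far = 14
Position 2 (value -13): max_ending_here = 1, max_so_far = 14
Position 3 (value 0): max_ending_here = 1, max_so_far = 14
Position 4 (value 12): max_ending_here = 13, max_so_far = 14
Position 5 (value 0): max_ending_here = 13, max_so_far = 14
Position 6 (value -6): max_ending_here = 7, max_so_far = 14
Position 7 (value 13): max_ending_here = 20, max_so_far = 20

Maximum subarray: [14, -13, 0, 12, 0, -6, 13]
Maximum sum: 20

The maximum subarray is [14, -13, 0, 12, 0, -6, 13] with sum 20. This subarray runs from index 1 to index 7.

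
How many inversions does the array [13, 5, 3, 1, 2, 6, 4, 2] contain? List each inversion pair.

Finding inversions in [13, 5, 3, 1, 2, 6, 4, 2]:

(0, 1): arr[0]=13 > arr[1]=5
(0, 2): arr[0]=13 > arr[2]=3
(0, 3): arr[0]=13 > arr[3]=1
(0, 4): arr[0]=13 > arr[4]=2
(0, 5): arr[0]=13 > arr[5]=6
(0, 6): arr[0]=13 > arr[6]=4
(0, 7): arr[0]=13 > arr[7]=2
(1, 2): arr[1]=5 > arr[2]=3
(1, 3): arr[1]=5 > arr[3]=1
(1, 4): arr[1]=5 > arr[4]=2
(1, 6): arr[1]=5 > arr[6]=4
(1, 7): arr[1]=5 > arr[7]=2
(2, 3): arr[2]=3 > arr[3]=1
(2, 4): arr[2]=3 > arr[4]=2
(2, 7): arr[2]=3 > arr[7]=2
(5, 6): arr[5]=6 > arr[6]=4
(5, 7): arr[5]=6 > arr[7]=2
(6, 7): arr[6]=4 > arr[7]=2

Total inversions: 18

The array has 18 inversion(s): (0,1), (0,2), (0,3), (0,4), (0,5), (0,6), (0,7), (1,2), (1,3), (1,4), (1,6), (1,7), (2,3), (2,4), (2,7), (5,6), (5,7), (6,7). Each pair (i,j) satisfies i < j and arr[i] > arr[j].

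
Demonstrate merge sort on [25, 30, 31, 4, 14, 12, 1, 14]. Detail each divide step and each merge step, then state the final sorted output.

Merge sort trace:

Split: [25, 30, 31, 4, 14, 12, 1, 14] -> [25, 30, 31, 4] and [14, 12, 1, 14]
  Split: [25, 30, 31, 4] -> [25, 30] and [31, 4]
    Split: [25, 30] -> [25] and [30]
    Merge: [25] + [30] -> [25, 30]
    Split: [31, 4] -> [31] and [4]
    Merge: [31] + [4] -> [4, 31]
  Merge: [25, 30] + [4, 31] -> [4, 25, 30, 31]
  Split: [14, 12, 1, 14] -> [14, 12] and [1, 14]
    Split: [14, 12] -> [14] and [12]
    Merge: [14] + [12] -> [12, 14]
    Split: [1, 14] -> [1] and [14]
    Merge: [1] + [14] -> [1, 14]
  Merge: [12, 14] + [1, 14] -> [1, 12, 14, 14]
Merge: [4, 25, 30, 31] + [1, 12, 14, 14] -> [1, 4, 12, 14, 14, 25, 30, 31]

Final sorted array: [1, 4, 12, 14, 14, 25, 30, 31]

The merge sort proceeds by recursively splitting the array and merging sorted halves.
After all merges, the sorted array is [1, 4, 12, 14, 14, 25, 30, 31].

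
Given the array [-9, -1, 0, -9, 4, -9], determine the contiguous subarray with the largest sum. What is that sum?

Using Kadane's algorithm on [-9, -1, 0, -9, 4, -9]:

Scanning through the array:
Position 1 (value -1): max_ending_here = -1, max_so_far = -1
Position 2 (value 0): max_ending_here = 0, max_so_far = 0
Position 3 (value -9): max_ending_here = -9, max_so_far = 0
Position 4 (value 4): max_ending_here = 4, max_so_far = 4
Position 5 (value -9): max_ending_here = -5, max_so_far = 4

Maximum subarray: [4]
Maximum sum: 4

The maximum subarray is [4] with sum 4. This subarray runs from index 4 to index 4.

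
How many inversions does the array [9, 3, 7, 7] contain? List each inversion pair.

Finding inversions in [9, 3, 7, 7]:

(0, 1): arr[0]=9 > arr[1]=3
(0, 2): arr[0]=9 > arr[2]=7
(0, 3): arr[0]=9 > arr[3]=7

Total inversions: 3

The array has 3 inversion(s): (0,1), (0,2), (0,3). Each pair (i,j) satisfies i < j and arr[i] > arr[j].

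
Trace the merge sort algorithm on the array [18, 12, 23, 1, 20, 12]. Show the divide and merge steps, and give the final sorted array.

Merge sort trace:

Split: [18, 12, 23, 1, 20, 12] -> [18, 12, 23] and [1, 20, 12]
  Split: [18, 12, 23] -> [18] and [12, 23]
    Split: [12, 23] -> [12] and [23]
    Merge: [12] + [23] -> [12, 23]
  Merge: [18] + [12, 23] -> [12, 18, 23]
  Split: [1, 20, 12] -> [1] and [20, 12]
    Split: [20, 12] -> [20] and [12]
    Merge: [20] + [12] -> [12, 20]
  Merge: [1] + [12, 20] -> [1, 12, 20]
Merge: [12, 18, 23] + [1, 12, 20] -> [1, 12, 12, 18, 20, 23]

Final sorted array: [1, 12, 12, 18, 20, 23]

The merge sort proceeds by recursively splitting the array and merging sorted halves.
After all merges, the sorted array is [1, 12, 12, 18, 20, 23].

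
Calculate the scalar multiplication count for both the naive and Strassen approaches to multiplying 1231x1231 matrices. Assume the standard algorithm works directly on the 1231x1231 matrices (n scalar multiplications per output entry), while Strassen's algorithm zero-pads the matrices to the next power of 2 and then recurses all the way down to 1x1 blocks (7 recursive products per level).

Matrix multiplication for 1231x1231 matrices:

Strassen's algorithm requires power-of-2 dimensions. Pad 1231x1231 to 2048x2048 (next power of 2).

Standard algorithm: 1231^3 = 1865409391 multiplications
Strassen's algorithm: 7^(log2(2048)) = 7^11 = 1977326743 multiplications
Difference: 1865409391 - 1977326743 = -111917352 (Strassen uses MORE here due to padding overhead — for small or just-over-power-of-2 n, padding can outweigh the per-level savings)

Standard: 1865409391 multiplications (1231^3). Strassen: 1977326743 multiplications (7^11, after padding to 2048x2048). Strassen reduces 8 recursive multiplications to 7 at each level.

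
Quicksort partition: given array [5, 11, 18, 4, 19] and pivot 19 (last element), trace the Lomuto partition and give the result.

Lomuto partition with pivot = 19:

Initial array: [5, 11, 18, 4, 19]

arr[0]=5 <= 19: swap with position 0, array becomes [5, 11, 18, 4, 19]
arr[1]=11 <= 19: swap with position 1, array becomes [5, 11, 18, 4, 19]
arr[2]=18 <= 19: swap with position 2, array becomes [5, 11, 18, 4, 19]
arr[3]=4 <= 19: swap with position 3, array becomes [5, 11, 18, 4, 19]

Place pivot at position 4: [5, 11, 18, 4, 19]
Pivot position: 4

After partitioning with pivot 19, the array becomes [5, 11, 18, 4, 19]. The pivot is placed at index 4. All elements to the left of the pivot are <= 19, and all elements to the right are > 19.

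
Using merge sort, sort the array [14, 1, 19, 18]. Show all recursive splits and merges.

Merge sort trace:

Split: [14, 1, 19, 18] -> [14, 1] and [19, 18]
  Split: [14, 1] -> [14] and [1]
  Merge: [14] + [1] -> [1, 14]
  Split: [19, 18] -> [19] and [18]
  Merge: [19] + [18] -> [18, 19]
Merge: [1, 14] + [18, 19] -> [1, 14, 18, 19]

Final sorted array: [1, 14, 18, 19]

The merge sort proceeds by recursively splitting the array and merging sorted halves.
After all merges, the sorted array is [1, 14, 18, 19].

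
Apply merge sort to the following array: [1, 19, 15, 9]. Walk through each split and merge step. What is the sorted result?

Merge sort trace:

Split: [1, 19, 15, 9] -> [1, 19] and [15, 9]
  Split: [1, 19] -> [1] and [19]
  Merge: [1] + [19] -> [1, 19]
  Split: [15, 9] -> [15] and [9]
  Merge: [15] + [9] -> [9, 15]
Merge: [1, 19] + [9, 15] -> [1, 9, 15, 19]

Final sorted array: [1, 9, 15, 19]

The merge sort proceeds by recursively splitting the array and merging sorted halves.
After all merges, the sorted array is [1, 9, 15, 19].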